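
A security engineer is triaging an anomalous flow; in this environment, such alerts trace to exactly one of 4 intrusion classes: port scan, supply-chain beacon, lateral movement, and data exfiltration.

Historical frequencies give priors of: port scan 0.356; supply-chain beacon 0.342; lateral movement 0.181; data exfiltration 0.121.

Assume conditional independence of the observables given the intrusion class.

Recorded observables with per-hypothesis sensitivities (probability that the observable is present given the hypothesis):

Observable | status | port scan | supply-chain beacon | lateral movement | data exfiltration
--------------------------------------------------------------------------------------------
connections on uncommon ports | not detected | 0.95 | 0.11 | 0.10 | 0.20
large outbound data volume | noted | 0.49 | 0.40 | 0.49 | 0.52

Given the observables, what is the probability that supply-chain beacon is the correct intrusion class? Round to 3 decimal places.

By Bayes' rule with conditional independence, the unnormalized weight for each hypothesis is prior × ∏ likelihoods (using 1 − P(present | H) for each absent observable):
  port scan: 0.356 × (1 − 0.95) × 0.49 = 0.008722
  supply-chain beacon: 0.342 × (1 − 0.11) × 0.40 = 0.12175
  lateral movement: 0.181 × (1 − 0.10) × 0.49 = 0.079821
  data exfiltration: 0.121 × (1 − 0.20) × 0.52 = 0.050336
Marginal likelihood of the evidence = 0.26063.
P(supply-chain beacon | evidence) = 0.12175 / 0.26063 ≈ 0.467.

0.467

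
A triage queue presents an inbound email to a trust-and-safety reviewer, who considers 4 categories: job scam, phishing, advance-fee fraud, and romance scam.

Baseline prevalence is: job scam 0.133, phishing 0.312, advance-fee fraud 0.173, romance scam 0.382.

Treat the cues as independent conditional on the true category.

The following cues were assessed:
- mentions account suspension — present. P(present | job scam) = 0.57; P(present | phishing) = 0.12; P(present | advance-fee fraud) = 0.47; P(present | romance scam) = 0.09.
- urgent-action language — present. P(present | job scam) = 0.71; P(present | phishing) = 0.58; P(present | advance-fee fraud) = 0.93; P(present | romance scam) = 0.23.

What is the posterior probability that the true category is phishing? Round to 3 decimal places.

0.137

By Bayes' rule with conditional independence, the unnormalized weight for each hypothesis is prior × ∏ likelihoods:
  job scam: 0.133 × 0.57 × 0.71 = 0.053825
  phishing: 0.312 × 0.12 × 0.58 = 0.021715
  advance-fee fraud: 0.173 × 0.47 × 0.93 = 0.075618
  romance scam: 0.382 × 0.09 × 0.23 = 0.0079074
The unnormalized weights sum to 0.15907.
P(phishing | evidence) = 0.021715 / 0.15907 ≈ 0.137.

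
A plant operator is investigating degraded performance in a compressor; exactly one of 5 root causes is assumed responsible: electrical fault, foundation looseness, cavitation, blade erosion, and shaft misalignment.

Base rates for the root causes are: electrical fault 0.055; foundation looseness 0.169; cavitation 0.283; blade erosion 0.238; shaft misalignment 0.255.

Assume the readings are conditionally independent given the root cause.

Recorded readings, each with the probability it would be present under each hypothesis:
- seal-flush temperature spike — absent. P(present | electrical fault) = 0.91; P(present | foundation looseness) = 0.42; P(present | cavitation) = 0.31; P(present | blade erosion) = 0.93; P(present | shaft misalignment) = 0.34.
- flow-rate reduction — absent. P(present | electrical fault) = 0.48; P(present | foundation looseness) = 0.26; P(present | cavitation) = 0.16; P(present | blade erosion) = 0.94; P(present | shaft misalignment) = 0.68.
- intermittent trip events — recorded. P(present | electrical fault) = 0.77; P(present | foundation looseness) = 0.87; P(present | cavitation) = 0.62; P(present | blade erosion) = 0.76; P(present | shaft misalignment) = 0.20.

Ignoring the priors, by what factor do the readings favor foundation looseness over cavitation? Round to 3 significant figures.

1.04

Take the product of per-reading likelihoods under each hypothesis (using 1 − P(present | H) for each absent reading), then divide.
  foundation looseness: (1 − 0.42) × (1 − 0.26) × 0.87 = 0.3734
  cavitation: (1 − 0.31) × (1 − 0.16) × 0.62 = 0.35935
Bayes factor = 0.3734 / 0.35935 ≈ 1.04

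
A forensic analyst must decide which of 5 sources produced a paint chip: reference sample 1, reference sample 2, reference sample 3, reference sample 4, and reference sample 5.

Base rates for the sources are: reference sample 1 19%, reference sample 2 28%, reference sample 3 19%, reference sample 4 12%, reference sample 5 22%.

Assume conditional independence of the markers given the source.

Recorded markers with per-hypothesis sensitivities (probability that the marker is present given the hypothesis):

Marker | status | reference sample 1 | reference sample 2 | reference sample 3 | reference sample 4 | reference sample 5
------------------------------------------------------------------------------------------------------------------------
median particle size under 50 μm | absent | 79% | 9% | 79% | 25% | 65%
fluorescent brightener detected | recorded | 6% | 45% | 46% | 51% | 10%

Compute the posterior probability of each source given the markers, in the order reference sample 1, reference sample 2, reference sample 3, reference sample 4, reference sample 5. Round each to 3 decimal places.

0.013, 0.607, 0.097, 0.243, 0.041

For each hypothesis, the unnormalized posterior weight is prior × product of the marker likelihoods (using 1 − P(present | H) for each absent marker):
  reference sample 1: 0.19 × (1 − 0.79) × 0.06 = 0.002394
  reference sample 2: 0.28 × (1 − 0.09) × 0.45 = 0.11466
  reference sample 3: 0.19 × (1 − 0.79) × 0.46 = 0.018354
  reference sample 4: 0.12 × (1 − 0.25) × 0.51 = 0.0459
  reference sample 5: 0.22 × (1 − 0.65) × 0.10 = 0.0077
Normalizing constant Z = 0.002394 + 0.11466 + 0.018354 + 0.0459 + 0.0077 = 0.18901.
P(reference sample 1 | evidence) = 0.002394 / 0.18901 ≈ 0.013
P(reference sample 2 | evidence) = 0.11466 / 0.18901 ≈ 0.607
P(reference sample 3 | evidence) = 0.018354 / 0.18901 ≈ 0.097
P(reference sample 4 | evidence) = 0.0459 / 0.18901 ≈ 0.243
P(reference sample 5 | evidence) = 0.0077 / 0.18901 ≈ 0.041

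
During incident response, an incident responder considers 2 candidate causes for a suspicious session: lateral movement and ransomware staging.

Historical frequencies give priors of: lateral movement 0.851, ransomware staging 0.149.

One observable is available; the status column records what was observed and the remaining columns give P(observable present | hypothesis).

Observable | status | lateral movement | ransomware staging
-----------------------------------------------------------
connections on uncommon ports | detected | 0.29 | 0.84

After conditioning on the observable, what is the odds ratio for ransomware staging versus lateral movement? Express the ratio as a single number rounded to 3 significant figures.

0.507

Posterior odds equal prior odds times the likelihood ratio; only the two competing hypotheses matter.
  ransomware staging: 0.149 × 0.84 = 0.12516
  lateral movement: 0.851 × 0.29 = 0.24679
Odds(ransomware staging : lateral movement) = 0.12516 / 0.24679 ≈ 0.507.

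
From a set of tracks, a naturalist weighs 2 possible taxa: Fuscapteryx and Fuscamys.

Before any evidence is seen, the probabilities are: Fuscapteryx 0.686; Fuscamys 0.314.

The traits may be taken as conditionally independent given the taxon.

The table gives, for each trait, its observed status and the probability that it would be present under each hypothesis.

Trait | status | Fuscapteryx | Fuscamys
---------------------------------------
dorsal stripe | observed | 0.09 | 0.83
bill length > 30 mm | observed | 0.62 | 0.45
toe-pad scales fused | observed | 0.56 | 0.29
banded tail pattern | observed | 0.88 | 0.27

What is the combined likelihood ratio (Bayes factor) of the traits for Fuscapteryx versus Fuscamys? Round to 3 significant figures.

Joint likelihood of the trait pattern under each hypothesis:
  Fuscapteryx: 0.09 × 0.62 × 0.56 × 0.88 = 0.027498
  Fuscamys: 0.83 × 0.45 × 0.29 × 0.27 = 0.029245
Bayes factor = 0.027498 / 0.029245 ≈ 0.940

0.940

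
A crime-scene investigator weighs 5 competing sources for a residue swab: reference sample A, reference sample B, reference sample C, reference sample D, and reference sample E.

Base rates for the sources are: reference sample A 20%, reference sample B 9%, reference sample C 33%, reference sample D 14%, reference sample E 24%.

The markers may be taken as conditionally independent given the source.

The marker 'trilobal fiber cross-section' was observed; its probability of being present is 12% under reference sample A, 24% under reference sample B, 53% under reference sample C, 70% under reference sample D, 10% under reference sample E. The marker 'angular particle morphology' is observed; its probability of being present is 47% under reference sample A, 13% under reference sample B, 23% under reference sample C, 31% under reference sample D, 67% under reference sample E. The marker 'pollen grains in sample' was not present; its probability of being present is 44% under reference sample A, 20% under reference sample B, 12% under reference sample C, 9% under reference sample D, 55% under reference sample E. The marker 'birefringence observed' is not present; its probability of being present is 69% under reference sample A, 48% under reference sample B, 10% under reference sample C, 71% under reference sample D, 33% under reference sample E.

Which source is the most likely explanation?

reference sample C

For each hypothesis, the unnormalized posterior weight is prior × product of the marker likelihoods (using 1 − P(present | H) for each absent marker):
  reference sample A: 0.20 × 0.12 × 0.47 × (1 − 0.44) × (1 − 0.69) = 0.0019582
  reference sample B: 0.09 × 0.24 × 0.13 × (1 − 0.20) × (1 − 0.48) = 0.0011681
  reference sample C: 0.33 × 0.53 × 0.23 × (1 − 0.12) × (1 − 0.10) = 0.03186
  reference sample D: 0.14 × 0.70 × 0.31 × (1 − 0.09) × (1 − 0.71) = 0.0080173
  reference sample E: 0.24 × 0.10 × 0.67 × (1 − 0.55) × (1 − 0.33) = 0.0048481
Normalizing constant Z = 0.0019582 + 0.0011681 + 0.03186 + 0.0080173 + 0.0048481 = 0.047852.
P(reference sample A | evidence) ≈ 0.0019582 / 0.047852 ≈ 0.041
P(reference sample B | evidence) ≈ 0.0011681 / 0.047852 ≈ 0.024
P(reference sample C | evidence) ≈ 0.03186 / 0.047852 ≈ 0.666
P(reference sample D | evidence) ≈ 0.0080173 / 0.047852 ≈ 0.168
P(reference sample E | evidence) ≈ 0.0048481 / 0.047852 ≈ 0.101
The largest is 0.666, so reference sample C is most probable.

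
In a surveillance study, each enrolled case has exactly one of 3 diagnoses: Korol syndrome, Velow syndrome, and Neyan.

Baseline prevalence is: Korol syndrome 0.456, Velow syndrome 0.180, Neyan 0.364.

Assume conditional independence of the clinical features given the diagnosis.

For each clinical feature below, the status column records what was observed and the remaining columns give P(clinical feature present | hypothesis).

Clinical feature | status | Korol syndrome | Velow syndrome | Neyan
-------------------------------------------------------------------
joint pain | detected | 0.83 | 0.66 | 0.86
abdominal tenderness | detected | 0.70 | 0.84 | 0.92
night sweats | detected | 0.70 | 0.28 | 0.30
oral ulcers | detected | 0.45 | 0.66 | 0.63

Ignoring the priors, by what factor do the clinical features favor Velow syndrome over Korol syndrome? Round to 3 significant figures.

0.560

Joint likelihood of the clinical feature pattern under each hypothesis:
  Velow syndrome: 0.66 × 0.84 × 0.28 × 0.66 = 0.10245
  Korol syndrome: 0.83 × 0.70 × 0.70 × 0.45 = 0.18301
Bayes factor = 0.10245 / 0.18301 ≈ 0.560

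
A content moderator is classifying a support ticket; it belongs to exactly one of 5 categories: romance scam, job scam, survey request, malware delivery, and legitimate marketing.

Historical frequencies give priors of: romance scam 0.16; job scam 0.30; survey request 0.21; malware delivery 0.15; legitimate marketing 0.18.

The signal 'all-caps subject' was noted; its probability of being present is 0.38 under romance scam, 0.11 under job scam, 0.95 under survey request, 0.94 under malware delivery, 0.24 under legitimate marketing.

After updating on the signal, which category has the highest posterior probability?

survey request

For each hypothesis, the unnormalized posterior weight is prior × likelihood:
  romance scam: 0.16 × 0.38 = 0.0608
  job scam: 0.30 × 0.11 = 0.033
  survey request: 0.21 × 0.95 = 0.1995
  malware delivery: 0.15 × 0.94 = 0.141
  legitimate marketing: 0.18 × 0.24 = 0.0432
The unnormalized weights sum to 0.4775.
P(romance scam | evidence) ≈ 0.0608 / 0.4775 ≈ 0.127
P(job scam | evidence) ≈ 0.033 / 0.4775 ≈ 0.069
P(survey request | evidence) ≈ 0.1995 / 0.4775 ≈ 0.418
P(malware delivery | evidence) ≈ 0.141 / 0.4775 ≈ 0.295
P(legitimate marketing | evidence) ≈ 0.0432 / 0.4775 ≈ 0.090
The largest is 0.418, so survey request is most probable.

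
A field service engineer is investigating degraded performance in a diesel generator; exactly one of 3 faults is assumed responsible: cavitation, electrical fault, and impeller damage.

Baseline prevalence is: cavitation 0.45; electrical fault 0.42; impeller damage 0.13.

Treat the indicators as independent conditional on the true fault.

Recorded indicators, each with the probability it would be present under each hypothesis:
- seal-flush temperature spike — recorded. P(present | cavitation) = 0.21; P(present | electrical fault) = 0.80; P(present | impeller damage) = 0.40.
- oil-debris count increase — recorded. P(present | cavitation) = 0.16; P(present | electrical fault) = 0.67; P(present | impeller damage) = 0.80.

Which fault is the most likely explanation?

electrical fault

For each hypothesis, the unnormalized posterior weight is prior × product of the indicator likelihoods:
  cavitation: 0.45 × 0.21 × 0.16 = 0.01512
  electrical fault: 0.42 × 0.80 × 0.67 = 0.22512
  impeller damage: 0.13 × 0.40 × 0.80 = 0.0416
Normalizing constant Z = 0.01512 + 0.22512 + 0.0416 = 0.28184.
P(cavitation | evidence) ≈ 0.01512 / 0.28184 ≈ 0.054
P(electrical fault | evidence) ≈ 0.22512 / 0.28184 ≈ 0.799
P(impeller damage | evidence) ≈ 0.0416 / 0.28184 ≈ 0.148
The largest is 0.799, so electrical fault is most probable.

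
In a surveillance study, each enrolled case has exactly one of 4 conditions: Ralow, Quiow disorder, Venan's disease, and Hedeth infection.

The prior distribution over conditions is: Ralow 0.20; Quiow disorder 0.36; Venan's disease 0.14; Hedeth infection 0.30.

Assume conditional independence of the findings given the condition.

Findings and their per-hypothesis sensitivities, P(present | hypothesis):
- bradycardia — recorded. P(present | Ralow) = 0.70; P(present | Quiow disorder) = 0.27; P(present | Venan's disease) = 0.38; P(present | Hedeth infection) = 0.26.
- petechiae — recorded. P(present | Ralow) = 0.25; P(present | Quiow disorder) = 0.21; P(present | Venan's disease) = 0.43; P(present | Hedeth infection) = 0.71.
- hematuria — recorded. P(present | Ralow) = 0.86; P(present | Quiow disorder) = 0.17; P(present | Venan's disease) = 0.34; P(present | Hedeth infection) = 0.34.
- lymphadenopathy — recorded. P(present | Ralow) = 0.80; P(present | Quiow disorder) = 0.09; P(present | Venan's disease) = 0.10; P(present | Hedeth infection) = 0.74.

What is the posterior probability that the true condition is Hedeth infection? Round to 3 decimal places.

0.356

By Bayes' rule with conditional independence, the unnormalized weight for each hypothesis is prior × ∏ likelihoods:
  Ralow: 0.20 × 0.70 × 0.25 × 0.86 × 0.80 = 0.02408
  Quiow disorder: 0.36 × 0.27 × 0.21 × 0.17 × 0.09 = 0.0003123
  Venan's disease: 0.14 × 0.38 × 0.43 × 0.34 × 0.10 = 0.00077778
  Hedeth infection: 0.30 × 0.26 × 0.71 × 0.34 × 0.74 = 0.013934
The unnormalized weights sum to 0.039104.
P(Hedeth infection | evidence) = 0.013934 / 0.039104 ≈ 0.356.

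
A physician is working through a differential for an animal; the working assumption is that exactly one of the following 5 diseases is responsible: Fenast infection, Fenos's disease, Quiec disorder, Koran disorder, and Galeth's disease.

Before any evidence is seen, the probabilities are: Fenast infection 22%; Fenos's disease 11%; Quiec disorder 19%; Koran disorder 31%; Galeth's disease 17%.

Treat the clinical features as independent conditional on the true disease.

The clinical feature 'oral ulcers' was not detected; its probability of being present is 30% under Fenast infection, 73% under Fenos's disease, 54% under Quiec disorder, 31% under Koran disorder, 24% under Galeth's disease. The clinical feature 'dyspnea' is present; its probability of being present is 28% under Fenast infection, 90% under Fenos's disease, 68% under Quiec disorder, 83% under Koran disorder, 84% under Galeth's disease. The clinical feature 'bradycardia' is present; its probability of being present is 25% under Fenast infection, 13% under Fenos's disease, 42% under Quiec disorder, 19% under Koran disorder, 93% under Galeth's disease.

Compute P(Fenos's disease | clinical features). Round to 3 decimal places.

0.020

Multiply each prior by the joint likelihood of the clinical feature pattern (using 1 − P(present | H) for each absent clinical feature):
  Fenast infection: 0.22 × (1 − 0.30) × 0.28 × 0.25 = 0.01078
  Fenos's disease: 0.11 × (1 − 0.73) × 0.90 × 0.13 = 0.0034749
  Quiec disorder: 0.19 × (1 − 0.54) × 0.68 × 0.42 = 0.024961
  Koran disorder: 0.31 × (1 − 0.31) × 0.83 × 0.19 = 0.033732
  Galeth's disease: 0.17 × (1 − 0.24) × 0.84 × 0.93 = 0.10093
The unnormalized weights sum to 0.17388.
P(Fenos's disease | evidence) = 0.0034749 / 0.17388 ≈ 0.020.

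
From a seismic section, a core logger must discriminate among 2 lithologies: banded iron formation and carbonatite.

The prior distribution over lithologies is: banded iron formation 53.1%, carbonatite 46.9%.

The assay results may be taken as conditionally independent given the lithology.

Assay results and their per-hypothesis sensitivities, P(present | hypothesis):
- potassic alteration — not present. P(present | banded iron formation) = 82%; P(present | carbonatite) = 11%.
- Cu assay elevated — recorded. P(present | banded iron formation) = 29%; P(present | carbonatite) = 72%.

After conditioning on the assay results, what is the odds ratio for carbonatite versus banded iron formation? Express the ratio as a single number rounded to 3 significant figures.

10.8

Posterior odds equal prior odds times the likelihood ratio; only the two competing hypotheses matter (using 1 − P(present | H) for each absent assay result).
  carbonatite: 0.469 × (1 − 0.11) × 0.72 = 0.30054
  banded iron formation: 0.531 × (1 − 0.82) × 0.29 = 0.027718
Odds(carbonatite : banded iron formation) = 0.30054 / 0.027718 ≈ 10.8.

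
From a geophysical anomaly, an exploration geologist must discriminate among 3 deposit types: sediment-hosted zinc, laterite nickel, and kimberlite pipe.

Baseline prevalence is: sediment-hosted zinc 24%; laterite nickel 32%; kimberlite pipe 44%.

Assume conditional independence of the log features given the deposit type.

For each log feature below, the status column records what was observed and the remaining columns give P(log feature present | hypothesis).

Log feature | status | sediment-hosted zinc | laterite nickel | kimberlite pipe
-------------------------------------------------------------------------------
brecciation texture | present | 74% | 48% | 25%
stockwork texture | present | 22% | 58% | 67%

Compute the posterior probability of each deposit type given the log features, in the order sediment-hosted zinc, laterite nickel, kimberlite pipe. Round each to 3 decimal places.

For each hypothesis, the unnormalized posterior weight is prior × product of the log feature likelihoods:
  sediment-hosted zinc: 0.24 × 0.74 × 0.22 = 0.039072
  laterite nickel: 0.32 × 0.48 × 0.58 = 0.089088
  kimberlite pipe: 0.44 × 0.25 × 0.67 = 0.0737
Marginal likelihood of the evidence = 0.20186.
P(sediment-hosted zinc | evidence) = 0.039072 / 0.20186 ≈ 0.194
P(laterite nickel | evidence) = 0.089088 / 0.20186 ≈ 0.441
P(kimberlite pipe | evidence) = 0.0737 / 0.20186 ≈ 0.365

0.194, 0.441, 0.365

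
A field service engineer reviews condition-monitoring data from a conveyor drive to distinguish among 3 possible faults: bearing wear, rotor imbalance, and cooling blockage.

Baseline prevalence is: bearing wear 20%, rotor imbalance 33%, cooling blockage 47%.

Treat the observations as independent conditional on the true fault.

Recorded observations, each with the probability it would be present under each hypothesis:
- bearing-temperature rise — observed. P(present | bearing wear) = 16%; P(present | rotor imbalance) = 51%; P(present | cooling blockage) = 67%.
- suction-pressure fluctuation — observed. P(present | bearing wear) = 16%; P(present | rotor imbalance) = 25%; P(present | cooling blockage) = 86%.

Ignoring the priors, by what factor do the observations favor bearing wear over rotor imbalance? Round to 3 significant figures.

Take the product of per-observation likelihoods under each hypothesis, then divide.
  bearing wear: 0.16 × 0.16 = 0.0256
  rotor imbalance: 0.51 × 0.25 = 0.1275
Bayes factor = 0.0256 / 0.1275 ≈ 0.201

0.201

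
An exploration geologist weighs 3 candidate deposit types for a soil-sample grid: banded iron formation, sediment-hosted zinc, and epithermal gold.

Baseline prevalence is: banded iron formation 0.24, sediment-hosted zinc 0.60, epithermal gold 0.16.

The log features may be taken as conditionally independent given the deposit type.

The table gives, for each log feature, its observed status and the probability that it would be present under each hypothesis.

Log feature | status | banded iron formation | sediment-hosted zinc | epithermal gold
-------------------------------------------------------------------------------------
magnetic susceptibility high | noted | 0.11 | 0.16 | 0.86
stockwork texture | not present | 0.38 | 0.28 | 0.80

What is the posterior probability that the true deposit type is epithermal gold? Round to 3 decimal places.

0.244

For each hypothesis, the unnormalized posterior weight is prior × product of the log feature likelihoods (using 1 − P(present | H) for each absent log feature):
  banded iron formation: 0.24 × 0.11 × (1 − 0.38) = 0.016368
  sediment-hosted zinc: 0.60 × 0.16 × (1 − 0.28) = 0.06912
  epithermal gold: 0.16 × 0.86 × (1 − 0.80) = 0.02752
Marginal likelihood of the evidence = 0.11301.
P(epithermal gold | evidence) = 0.02752 / 0.11301 ≈ 0.244.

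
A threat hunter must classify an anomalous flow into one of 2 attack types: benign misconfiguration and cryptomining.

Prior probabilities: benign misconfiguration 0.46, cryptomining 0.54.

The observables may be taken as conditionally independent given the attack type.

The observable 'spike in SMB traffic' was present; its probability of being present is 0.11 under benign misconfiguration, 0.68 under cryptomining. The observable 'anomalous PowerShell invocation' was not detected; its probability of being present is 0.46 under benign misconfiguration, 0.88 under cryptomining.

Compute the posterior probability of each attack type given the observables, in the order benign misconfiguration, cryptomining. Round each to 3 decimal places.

0.383, 0.617

Multiply each prior by the joint likelihood of the observable pattern (using 1 − P(present | H) for each absent observable):
  benign misconfiguration: 0.46 × 0.11 × (1 − 0.46) = 0.027324
  cryptomining: 0.54 × 0.68 × (1 − 0.88) = 0.044064
Normalizing constant Z = 0.027324 + 0.044064 = 0.071388.
P(benign misconfiguration | evidence) = 0.027324 / 0.071388 ≈ 0.383
P(cryptomining | evidence) = 0.044064 / 0.071388 ≈ 0.617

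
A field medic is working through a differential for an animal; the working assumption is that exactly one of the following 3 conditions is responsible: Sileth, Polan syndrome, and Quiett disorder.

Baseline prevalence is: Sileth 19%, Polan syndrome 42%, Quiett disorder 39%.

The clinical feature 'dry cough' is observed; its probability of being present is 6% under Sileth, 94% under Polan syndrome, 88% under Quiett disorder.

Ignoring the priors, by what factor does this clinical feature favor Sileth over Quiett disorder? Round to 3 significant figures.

The Bayes factor is the ratio of the two likelihoods.
  Sileth: 0.06
  Quiett disorder: 0.88
Bayes factor = 0.06 / 0.88 ≈ 0.0682

0.0682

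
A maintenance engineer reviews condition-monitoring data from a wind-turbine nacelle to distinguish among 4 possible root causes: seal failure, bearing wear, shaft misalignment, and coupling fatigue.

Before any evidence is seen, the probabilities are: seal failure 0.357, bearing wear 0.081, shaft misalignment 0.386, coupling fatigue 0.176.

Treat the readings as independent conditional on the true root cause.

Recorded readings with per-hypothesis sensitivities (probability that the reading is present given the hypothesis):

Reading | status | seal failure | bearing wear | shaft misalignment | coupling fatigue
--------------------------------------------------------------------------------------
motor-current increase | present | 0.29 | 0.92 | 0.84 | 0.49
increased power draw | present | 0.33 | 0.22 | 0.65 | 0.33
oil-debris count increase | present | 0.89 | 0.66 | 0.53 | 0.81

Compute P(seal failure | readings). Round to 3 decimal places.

Multiply each prior by the joint likelihood of the reading pattern:
  seal failure: 0.357 × 0.29 × 0.33 × 0.89 = 0.030407
  bearing wear: 0.081 × 0.92 × 0.22 × 0.66 = 0.01082
  shaft misalignment: 0.386 × 0.84 × 0.65 × 0.53 = 0.1117
  coupling fatigue: 0.176 × 0.49 × 0.33 × 0.81 = 0.023052
The unnormalized weights sum to 0.17598.
P(seal failure | evidence) = 0.030407 / 0.17598 ≈ 0.173.

0.173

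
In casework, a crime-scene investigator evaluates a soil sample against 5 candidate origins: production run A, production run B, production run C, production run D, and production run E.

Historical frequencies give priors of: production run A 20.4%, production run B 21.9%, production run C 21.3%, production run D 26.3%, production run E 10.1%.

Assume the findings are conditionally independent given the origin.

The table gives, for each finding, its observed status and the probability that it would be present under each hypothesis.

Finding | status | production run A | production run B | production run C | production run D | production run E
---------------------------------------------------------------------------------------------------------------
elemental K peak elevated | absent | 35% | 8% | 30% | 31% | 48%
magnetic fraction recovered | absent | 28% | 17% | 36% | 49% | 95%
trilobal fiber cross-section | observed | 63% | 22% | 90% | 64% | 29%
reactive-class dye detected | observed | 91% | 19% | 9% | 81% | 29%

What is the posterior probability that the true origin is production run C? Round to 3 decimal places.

0.066

For each hypothesis, the unnormalized posterior weight is prior × product of the finding likelihoods (using 1 − P(present | H) for each absent finding):
  production run A: 0.204 × (1 − 0.35) × (1 − 0.28) × 0.63 × 0.91 = 0.054734
  production run B: 0.219 × (1 − 0.08) × (1 − 0.17) × 0.22 × 0.19 = 0.0069901
  production run C: 0.213 × (1 − 0.30) × (1 − 0.36) × 0.90 × 0.09 = 0.0077293
  production run D: 0.263 × (1 − 0.31) × (1 − 0.49) × 0.64 × 0.81 = 0.047978
  production run E: 0.101 × (1 − 0.48) × (1 − 0.95) × 0.29 × 0.29 = 0.00022085
The unnormalized weights sum to 0.11765.
P(production run C | evidence) = 0.0077293 / 0.11765 ≈ 0.066.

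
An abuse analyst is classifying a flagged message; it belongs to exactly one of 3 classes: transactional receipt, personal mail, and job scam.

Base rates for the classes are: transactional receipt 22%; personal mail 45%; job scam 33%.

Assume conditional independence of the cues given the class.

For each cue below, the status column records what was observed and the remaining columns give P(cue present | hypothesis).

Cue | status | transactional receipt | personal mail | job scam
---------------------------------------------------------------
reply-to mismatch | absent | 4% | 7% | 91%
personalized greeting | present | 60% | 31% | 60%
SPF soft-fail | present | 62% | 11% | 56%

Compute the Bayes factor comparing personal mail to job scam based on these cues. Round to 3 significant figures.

The Bayes factor is the ratio of the joint likelihoods of the cue pattern under the two hypotheses (using 1 − P(present | H) for each absent cue).
  personal mail: (1 − 0.07) × 0.31 × 0.11 = 0.031713
  job scam: (1 − 0.91) × 0.60 × 0.56 = 0.03024
Bayes factor = 0.031713 / 0.03024 ≈ 1.05

1.05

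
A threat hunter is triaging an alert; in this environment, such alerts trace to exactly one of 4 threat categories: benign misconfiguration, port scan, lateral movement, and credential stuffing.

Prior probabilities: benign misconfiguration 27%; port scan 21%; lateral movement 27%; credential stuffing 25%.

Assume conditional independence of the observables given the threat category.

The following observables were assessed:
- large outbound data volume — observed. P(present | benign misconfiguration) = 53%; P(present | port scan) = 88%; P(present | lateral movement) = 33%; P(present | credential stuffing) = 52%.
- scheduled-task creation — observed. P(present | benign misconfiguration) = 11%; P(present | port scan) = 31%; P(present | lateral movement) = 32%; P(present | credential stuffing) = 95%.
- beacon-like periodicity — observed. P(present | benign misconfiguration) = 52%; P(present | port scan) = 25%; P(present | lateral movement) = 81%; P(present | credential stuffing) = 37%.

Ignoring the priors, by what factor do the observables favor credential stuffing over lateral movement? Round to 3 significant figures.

2.14

The Bayes factor is the ratio of the joint likelihoods of the observable pattern under the two hypotheses.
  credential stuffing: 0.52 × 0.95 × 0.37 = 0.18278
  lateral movement: 0.33 × 0.32 × 0.81 = 0.085536
Bayes factor = 0.18278 / 0.085536 ≈ 2.14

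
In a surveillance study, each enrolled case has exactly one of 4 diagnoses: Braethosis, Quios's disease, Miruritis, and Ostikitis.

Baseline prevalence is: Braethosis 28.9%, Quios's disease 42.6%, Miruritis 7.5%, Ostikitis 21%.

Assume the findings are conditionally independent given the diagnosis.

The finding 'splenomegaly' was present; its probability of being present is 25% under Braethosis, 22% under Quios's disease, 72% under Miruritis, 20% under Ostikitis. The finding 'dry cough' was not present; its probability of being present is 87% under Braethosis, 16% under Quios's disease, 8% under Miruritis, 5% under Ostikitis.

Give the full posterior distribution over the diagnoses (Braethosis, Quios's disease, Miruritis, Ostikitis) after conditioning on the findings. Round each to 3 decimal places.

0.053, 0.443, 0.280, 0.225

By Bayes' rule with conditional independence, the unnormalized weight for each hypothesis is prior × ∏ likelihoods (using 1 − P(present | H) for each absent finding):
  Braethosis: 0.289 × 0.25 × (1 − 0.87) = 0.0093925
  Quios's disease: 0.426 × 0.22 × (1 − 0.16) = 0.078725
  Miruritis: 0.075 × 0.72 × (1 − 0.08) = 0.04968
  Ostikitis: 0.210 × 0.20 × (1 − 0.05) = 0.0399
Normalizing constant Z = 0.0093925 + 0.078725 + 0.04968 + 0.0399 = 0.1777.
P(Braethosis | evidence) = 0.0093925 / 0.1777 ≈ 0.053
P(Quios's disease | evidence) = 0.078725 / 0.1777 ≈ 0.443
P(Miruritis | evidence) = 0.04968 / 0.1777 ≈ 0.280
P(Ostikitis | evidence) = 0.0399 / 0.1777 ≈ 0.225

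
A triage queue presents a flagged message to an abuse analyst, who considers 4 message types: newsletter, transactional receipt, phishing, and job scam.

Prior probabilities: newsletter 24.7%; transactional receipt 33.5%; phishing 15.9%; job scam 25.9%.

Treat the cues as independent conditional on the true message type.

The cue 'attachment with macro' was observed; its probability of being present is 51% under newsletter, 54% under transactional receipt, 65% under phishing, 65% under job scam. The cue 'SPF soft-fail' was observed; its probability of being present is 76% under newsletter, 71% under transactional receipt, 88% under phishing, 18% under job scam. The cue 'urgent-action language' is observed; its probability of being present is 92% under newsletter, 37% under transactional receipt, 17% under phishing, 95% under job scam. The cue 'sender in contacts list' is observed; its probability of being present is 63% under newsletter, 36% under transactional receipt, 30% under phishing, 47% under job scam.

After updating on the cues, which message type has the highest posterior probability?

By Bayes' rule with conditional independence, the unnormalized weight for each hypothesis is prior × ∏ likelihoods:
  newsletter: 0.247 × 0.51 × 0.76 × 0.92 × 0.63 = 0.055489
  transactional receipt: 0.335 × 0.54 × 0.71 × 0.37 × 0.36 = 0.017108
  phishing: 0.159 × 0.65 × 0.88 × 0.17 × 0.30 = 0.0046383
  job scam: 0.259 × 0.65 × 0.18 × 0.95 × 0.47 = 0.01353
The unnormalized weights sum to 0.090766.
P(newsletter | evidence) ≈ 0.055489 / 0.090766 ≈ 0.611
P(transactional receipt | evidence) ≈ 0.017108 / 0.090766 ≈ 0.188
P(phishing | evidence) ≈ 0.0046383 / 0.090766 ≈ 0.051
P(job scam | evidence) ≈ 0.01353 / 0.090766 ≈ 0.149
The largest is 0.611, so newsletter is most probable.

newsletter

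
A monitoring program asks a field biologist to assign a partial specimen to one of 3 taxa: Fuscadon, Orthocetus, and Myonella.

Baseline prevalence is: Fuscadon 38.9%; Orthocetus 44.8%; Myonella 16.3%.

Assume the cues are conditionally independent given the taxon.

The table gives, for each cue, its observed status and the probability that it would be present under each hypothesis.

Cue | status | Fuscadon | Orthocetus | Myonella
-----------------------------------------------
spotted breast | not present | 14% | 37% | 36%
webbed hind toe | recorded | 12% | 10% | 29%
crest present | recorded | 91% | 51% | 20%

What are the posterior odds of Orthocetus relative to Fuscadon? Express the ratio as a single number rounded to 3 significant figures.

0.394

Posterior odds equal prior odds times the likelihood ratio; only the two competing hypotheses matter (using 1 − P(present | H) for each absent cue).
  Orthocetus: 0.448 × (1 − 0.37) × 0.10 × 0.51 = 0.014394
  Fuscadon: 0.389 × (1 − 0.14) × 0.12 × 0.91 = 0.036532
Posterior odds = 0.014394 / 0.036532 ≈ 0.394.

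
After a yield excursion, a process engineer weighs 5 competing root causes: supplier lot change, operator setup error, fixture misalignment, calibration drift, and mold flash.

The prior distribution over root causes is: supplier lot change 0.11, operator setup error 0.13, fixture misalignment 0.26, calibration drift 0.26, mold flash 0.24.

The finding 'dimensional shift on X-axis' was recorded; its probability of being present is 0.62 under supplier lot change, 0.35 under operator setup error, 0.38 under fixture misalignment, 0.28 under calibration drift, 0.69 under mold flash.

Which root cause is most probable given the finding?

mold flash

Multiply each prior by the likelihood of the finding:
  supplier lot change: 0.11 × 0.62 = 0.0682
  operator setup error: 0.13 × 0.35 = 0.0455
  fixture misalignment: 0.26 × 0.38 = 0.0988
  calibration drift: 0.26 × 0.28 = 0.0728
  mold flash: 0.24 × 0.69 = 0.1656
Marginal likelihood of the evidence = 0.4509.
P(supplier lot change | evidence) ≈ 0.0682 / 0.4509 ≈ 0.151
P(operator setup error | evidence) ≈ 0.0455 / 0.4509 ≈ 0.101
P(fixture misalignment | evidence) ≈ 0.0988 / 0.4509 ≈ 0.219
P(calibration drift | evidence) ≈ 0.0728 / 0.4509 ≈ 0.161
P(mold flash | evidence) ≈ 0.1656 / 0.4509 ≈ 0.367
The largest is 0.367, so mold flash is most probable.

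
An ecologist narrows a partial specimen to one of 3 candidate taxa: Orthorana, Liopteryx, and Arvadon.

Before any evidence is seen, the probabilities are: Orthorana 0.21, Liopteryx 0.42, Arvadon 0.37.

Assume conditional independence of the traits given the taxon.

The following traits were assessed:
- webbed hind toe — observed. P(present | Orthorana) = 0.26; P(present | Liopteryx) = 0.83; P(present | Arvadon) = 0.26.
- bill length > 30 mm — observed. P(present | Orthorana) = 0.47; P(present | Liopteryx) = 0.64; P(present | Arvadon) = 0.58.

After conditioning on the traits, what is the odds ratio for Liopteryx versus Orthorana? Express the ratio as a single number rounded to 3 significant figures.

Unnormalized posterior weight (prior times the trait likelihoods) for each of the two hypotheses:
  Liopteryx: 0.42 × 0.83 × 0.64 = 0.2231
  Orthorana: 0.21 × 0.26 × 0.47 = 0.025662
Odds(Liopteryx : Orthorana) = 0.2231 / 0.025662 ≈ 8.69.

8.69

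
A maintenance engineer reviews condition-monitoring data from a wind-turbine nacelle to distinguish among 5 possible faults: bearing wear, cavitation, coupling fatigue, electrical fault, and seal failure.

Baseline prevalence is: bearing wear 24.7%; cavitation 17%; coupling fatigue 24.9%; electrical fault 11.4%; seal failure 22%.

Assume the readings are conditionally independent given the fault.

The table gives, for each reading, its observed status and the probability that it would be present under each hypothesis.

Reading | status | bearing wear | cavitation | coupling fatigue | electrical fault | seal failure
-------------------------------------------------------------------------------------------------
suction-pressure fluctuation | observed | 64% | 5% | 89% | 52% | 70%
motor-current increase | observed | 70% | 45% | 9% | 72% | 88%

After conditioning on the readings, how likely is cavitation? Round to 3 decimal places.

0.012

By Bayes' rule with conditional independence, the unnormalized weight for each hypothesis is prior × ∏ likelihoods:
  bearing wear: 0.247 × 0.64 × 0.70 = 0.11066
  cavitation: 0.170 × 0.05 × 0.45 = 0.003825
  coupling fatigue: 0.249 × 0.89 × 0.09 = 0.019945
  electrical fault: 0.114 × 0.52 × 0.72 = 0.042682
  seal failure: 0.220 × 0.70 × 0.88 = 0.13552
Marginal likelihood of the evidence = 0.31263.
P(cavitation | evidence) = 0.003825 / 0.31263 ≈ 0.012.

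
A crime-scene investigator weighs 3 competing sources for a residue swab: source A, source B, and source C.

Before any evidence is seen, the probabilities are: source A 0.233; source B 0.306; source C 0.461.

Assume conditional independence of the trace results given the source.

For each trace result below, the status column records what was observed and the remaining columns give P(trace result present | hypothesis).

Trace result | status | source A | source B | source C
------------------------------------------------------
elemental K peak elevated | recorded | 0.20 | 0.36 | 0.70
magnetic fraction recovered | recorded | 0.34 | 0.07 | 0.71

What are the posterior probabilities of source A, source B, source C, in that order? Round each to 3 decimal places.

Multiply each prior by the joint likelihood of the trace result pattern:
  source A: 0.233 × 0.20 × 0.34 = 0.015844
  source B: 0.306 × 0.36 × 0.07 = 0.0077112
  source C: 0.461 × 0.70 × 0.71 = 0.22912
Marginal likelihood of the evidence = 0.25267.
P(source A | evidence) = 0.015844 / 0.25267 ≈ 0.063
P(source B | evidence) = 0.0077112 / 0.25267 ≈ 0.031
P(source C | evidence) = 0.22912 / 0.25267 ≈ 0.907

0.063, 0.031, 0.907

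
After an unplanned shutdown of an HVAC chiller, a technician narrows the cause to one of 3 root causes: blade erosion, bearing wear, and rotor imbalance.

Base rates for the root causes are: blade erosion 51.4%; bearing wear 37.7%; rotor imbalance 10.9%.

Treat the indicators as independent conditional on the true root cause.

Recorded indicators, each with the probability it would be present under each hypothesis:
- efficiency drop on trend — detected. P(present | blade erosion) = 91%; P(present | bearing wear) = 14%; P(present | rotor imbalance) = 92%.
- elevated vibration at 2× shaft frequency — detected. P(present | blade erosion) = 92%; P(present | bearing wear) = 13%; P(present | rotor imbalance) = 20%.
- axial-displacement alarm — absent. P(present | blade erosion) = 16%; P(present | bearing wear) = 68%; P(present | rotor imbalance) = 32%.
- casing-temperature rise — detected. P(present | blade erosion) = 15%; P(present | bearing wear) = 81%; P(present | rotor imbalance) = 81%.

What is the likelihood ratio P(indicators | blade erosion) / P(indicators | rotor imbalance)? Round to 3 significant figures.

Joint likelihood of the indicator pattern under each hypothesis (using 1 − P(present | H) for each absent indicator):
  blade erosion: 0.91 × 0.92 × (1 − 0.16) × 0.15 = 0.10549
  rotor imbalance: 0.92 × 0.20 × (1 − 0.32) × 0.81 = 0.10135
Bayes factor = 0.10549 / 0.10135 ≈ 1.04

1.04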